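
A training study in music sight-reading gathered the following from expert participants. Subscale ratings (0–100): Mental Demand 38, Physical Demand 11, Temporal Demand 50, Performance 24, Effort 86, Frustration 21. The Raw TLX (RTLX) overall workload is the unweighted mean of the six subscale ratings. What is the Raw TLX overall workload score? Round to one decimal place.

38.3

Sum of ratings = 38 + 11 + 50 + 24 + 86 + 21 = 230.
RTLX = 230 / 6 = 38.3333 ≈ 38.3.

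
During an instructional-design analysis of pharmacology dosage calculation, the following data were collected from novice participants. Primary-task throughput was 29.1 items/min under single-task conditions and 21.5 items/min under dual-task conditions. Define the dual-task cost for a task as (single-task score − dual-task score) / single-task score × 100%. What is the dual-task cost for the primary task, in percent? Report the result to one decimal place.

26.1

Cost = (29.1 − 21.5) / 29.1 × 100%
     = 7.6000 / 29.1 × 100% = 26.1168%.
≈ 26.1%.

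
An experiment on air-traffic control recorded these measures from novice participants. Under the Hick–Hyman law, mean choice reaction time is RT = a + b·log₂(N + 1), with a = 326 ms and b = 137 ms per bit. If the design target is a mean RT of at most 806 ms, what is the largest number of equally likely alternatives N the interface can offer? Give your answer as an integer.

Set 326 + 137·log₂(N + 1) ≤ 806.
log₂(N + 1) ≤ (806 − 326) / 137 = 3.5036.
N + 1 ≤ 2^3.5036 = 11.3420.
N ≤ 10.3420, so the largest integer N is 10.

10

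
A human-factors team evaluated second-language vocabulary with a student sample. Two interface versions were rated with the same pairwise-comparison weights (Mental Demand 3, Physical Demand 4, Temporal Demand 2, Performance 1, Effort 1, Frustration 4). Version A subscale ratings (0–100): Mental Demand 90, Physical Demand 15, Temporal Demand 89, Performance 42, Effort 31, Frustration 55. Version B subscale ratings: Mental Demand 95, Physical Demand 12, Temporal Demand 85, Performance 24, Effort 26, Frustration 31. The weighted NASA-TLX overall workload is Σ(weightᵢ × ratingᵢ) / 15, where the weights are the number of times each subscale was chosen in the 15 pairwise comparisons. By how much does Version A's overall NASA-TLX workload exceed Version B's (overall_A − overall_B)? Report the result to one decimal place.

8.3

Version A weighted sum = 3·90 + 4·15 + 2·89 + 1·42 + 1·31 + 4·55 = 270 + 60 + 178 + 42 + 31 + 220 = 801; overall_A = 801/15 = 53.4000.
Version B weighted sum = 3·95 + 4·12 + 2·85 + 1·24 + 1·26 + 4·31 = 285 + 48 + 170 + 24 + 26 + 124 = 677; overall_B = 677/15 = 45.1333.
Difference = 53.4000 − 45.1333 = 8.2667 ≈ 8.3.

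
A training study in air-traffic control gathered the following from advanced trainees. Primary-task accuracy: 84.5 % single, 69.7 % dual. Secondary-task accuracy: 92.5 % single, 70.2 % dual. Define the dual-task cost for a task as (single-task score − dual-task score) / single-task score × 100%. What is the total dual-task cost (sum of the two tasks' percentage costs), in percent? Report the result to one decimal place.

Primary cost = (84.5 − 69.7) / 84.5 × 100% = 17.5148%.
Secondary cost = (92.5 − 70.2) / 92.5 × 100% = 24.1081%.
Total = 17.5148% + 24.1081% = 41.6229% ≈ 41.6%.

41.6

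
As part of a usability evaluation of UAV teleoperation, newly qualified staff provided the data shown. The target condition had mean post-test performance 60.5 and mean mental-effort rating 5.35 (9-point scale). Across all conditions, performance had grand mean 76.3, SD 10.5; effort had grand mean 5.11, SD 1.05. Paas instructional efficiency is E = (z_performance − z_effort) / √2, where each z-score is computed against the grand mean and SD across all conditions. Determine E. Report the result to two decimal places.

z_performance = (60.5 − 76.3) / 10.5 = -15.8000 / 10.5 = -1.5048.
z_effort = (5.35 − 5.11) / 1.05 = 0.2400 / 1.05 = 0.2286.
z_P − z_E = -1.5048 − 0.2286 = -1.7334.
E = -1.7334 / √2 = -1.7334 / 1.41421 = -1.2257 ≈ -1.23.

-1.23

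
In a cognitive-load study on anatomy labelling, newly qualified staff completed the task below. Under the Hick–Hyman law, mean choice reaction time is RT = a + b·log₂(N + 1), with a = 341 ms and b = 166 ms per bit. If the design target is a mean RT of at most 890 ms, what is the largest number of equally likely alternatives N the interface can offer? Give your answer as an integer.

Set 341 + 166·log₂(N + 1) ≤ 890.
log₂(N + 1) ≤ (890 − 341) / 166 = 3.3072.
N + 1 ≤ 2^3.3072 = 9.8984.
N ≤ 8.8984, so the largest integer N is 8.

8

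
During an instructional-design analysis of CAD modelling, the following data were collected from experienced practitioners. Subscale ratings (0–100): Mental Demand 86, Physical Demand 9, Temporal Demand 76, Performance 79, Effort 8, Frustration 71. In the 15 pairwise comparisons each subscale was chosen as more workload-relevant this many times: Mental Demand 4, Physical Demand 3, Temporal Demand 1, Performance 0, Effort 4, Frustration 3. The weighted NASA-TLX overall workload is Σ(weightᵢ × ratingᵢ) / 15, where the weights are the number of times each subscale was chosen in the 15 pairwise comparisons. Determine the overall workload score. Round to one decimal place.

The tallies are the weights (they sum to 15).
Weighted sum = 4·86 + 3·9 + 1·76 + 0·79 + 4·8 + 3·71
            = 344 + 27 + 76 + 0 + 32 + 213 = 692.
Overall workload = 692 / 15 = 46.1333 ≈ 46.1.

46.1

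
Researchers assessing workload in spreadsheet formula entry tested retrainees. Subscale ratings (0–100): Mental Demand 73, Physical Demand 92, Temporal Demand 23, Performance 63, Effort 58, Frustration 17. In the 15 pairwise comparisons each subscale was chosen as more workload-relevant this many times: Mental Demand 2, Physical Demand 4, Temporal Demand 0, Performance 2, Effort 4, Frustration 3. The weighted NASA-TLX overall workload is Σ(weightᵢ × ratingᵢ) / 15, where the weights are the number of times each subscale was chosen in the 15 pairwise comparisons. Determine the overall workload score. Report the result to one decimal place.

61.5

The tallies are the weights (they sum to 15).
Weighted sum = 2·73 + 4·92 + 0·23 + 2·63 + 4·58 + 3·17
            = 146 + 368 + 0 + 126 + 232 + 51 = 923.
Overall workload = 923 / 15 = 61.5333 ≈ 61.5.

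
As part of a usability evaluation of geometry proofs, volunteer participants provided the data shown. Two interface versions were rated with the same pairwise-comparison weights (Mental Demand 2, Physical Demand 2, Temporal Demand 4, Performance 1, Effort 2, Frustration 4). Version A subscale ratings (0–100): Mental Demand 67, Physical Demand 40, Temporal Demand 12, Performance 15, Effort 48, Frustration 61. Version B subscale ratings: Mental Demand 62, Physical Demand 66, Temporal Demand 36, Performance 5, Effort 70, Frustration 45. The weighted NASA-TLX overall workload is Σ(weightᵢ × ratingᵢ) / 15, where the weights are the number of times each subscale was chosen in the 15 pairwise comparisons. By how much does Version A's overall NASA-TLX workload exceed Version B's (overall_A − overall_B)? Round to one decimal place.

Version A weighted sum = 2·67 + 2·40 + 4·12 + 1·15 + 2·48 + 4·61 = 134 + 80 + 48 + 15 + 96 + 244 = 617; overall_A = 617/15 = 41.1333.
Version B weighted sum = 2·62 + 2·66 + 4·36 + 1·5 + 2·70 + 4·45 = 124 + 132 + 144 + 5 + 140 + 180 = 725; overall_B = 725/15 = 48.3333.
Difference = 41.1333 − 48.3333 = -7.2000 ≈ -7.2.

-7.2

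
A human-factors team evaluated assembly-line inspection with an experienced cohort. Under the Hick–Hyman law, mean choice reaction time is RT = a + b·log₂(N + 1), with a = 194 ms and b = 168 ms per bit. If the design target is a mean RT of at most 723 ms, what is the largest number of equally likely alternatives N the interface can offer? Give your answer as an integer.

7

Set 194 + 168·log₂(N + 1) ≤ 723.
log₂(N + 1) ≤ (723 − 194) / 168 = 3.1488.
N + 1 ≤ 2^3.1488 = 8.8692.
N ≤ 7.8692, so the largest integer N is 7.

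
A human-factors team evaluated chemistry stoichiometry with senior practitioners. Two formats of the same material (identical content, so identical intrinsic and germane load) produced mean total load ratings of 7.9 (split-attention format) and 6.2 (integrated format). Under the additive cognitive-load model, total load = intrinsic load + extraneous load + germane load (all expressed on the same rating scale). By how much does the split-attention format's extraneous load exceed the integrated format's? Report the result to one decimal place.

1.7

Intrinsic and germane load are equal across formats, so the difference in total load equals the difference in extraneous load.
Extraneous-load difference = 7.9 − 6.2 = 1.7.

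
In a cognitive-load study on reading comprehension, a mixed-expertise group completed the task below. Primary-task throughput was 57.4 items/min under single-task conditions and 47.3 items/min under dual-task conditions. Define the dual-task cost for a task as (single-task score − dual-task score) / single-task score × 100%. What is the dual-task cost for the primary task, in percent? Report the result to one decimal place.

17.6

Cost = (57.4 − 47.3) / 57.4 × 100%
     = 10.1000 / 57.4 × 100% = 17.5958%.
≈ 17.6%.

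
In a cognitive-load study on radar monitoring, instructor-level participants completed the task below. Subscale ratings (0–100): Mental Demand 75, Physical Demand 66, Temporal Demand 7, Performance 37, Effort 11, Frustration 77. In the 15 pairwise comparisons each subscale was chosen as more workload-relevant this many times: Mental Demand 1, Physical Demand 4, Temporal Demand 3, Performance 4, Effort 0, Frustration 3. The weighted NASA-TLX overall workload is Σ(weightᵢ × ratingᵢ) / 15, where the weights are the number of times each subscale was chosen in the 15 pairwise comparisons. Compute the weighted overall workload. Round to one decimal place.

The tallies are the weights (they sum to 15).
Weighted sum = 1·75 + 4·66 + 3·7 + 4·37 + 0·11 + 3·77
            = 75 + 264 + 21 + 148 + 0 + 231 = 739.
Overall workload = 739 / 15 = 49.2667 ≈ 49.3.

49.3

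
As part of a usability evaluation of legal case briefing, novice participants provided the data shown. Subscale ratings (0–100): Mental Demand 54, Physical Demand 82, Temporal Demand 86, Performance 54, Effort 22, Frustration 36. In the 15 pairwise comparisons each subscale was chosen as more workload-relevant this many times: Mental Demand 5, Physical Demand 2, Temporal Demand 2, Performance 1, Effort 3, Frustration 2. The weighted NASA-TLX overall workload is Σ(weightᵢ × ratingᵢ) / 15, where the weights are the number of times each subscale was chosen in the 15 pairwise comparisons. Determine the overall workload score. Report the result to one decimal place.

The tallies are the weights (they sum to 15).
Weighted sum = 5·54 + 2·82 + 2·86 + 1·54 + 3·22 + 2·36
            = 270 + 164 + 172 + 54 + 66 + 72 = 798.
Overall workload = 798 / 15 = 53.2000 ≈ 53.2.

53.2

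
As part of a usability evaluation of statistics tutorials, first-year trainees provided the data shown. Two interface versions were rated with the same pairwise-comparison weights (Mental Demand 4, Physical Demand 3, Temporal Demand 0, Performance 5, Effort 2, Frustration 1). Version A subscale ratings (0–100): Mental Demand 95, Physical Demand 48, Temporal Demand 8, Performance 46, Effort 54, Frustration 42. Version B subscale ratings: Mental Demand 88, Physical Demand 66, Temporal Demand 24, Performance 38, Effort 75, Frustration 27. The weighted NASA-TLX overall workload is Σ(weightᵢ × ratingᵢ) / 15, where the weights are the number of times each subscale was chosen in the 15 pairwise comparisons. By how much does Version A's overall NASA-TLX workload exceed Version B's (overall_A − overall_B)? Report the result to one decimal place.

Version A weighted sum = 4·95 + 3·48 + 0·8 + 5·46 + 2·54 + 1·42 = 380 + 144 + 0 + 230 + 108 + 42 = 904; overall_A = 904/15 = 60.2667.
Version B weighted sum = 4·88 + 3·66 + 0·24 + 5·38 + 2·75 + 1·27 = 352 + 198 + 0 + 190 + 150 + 27 = 917; overall_B = 917/15 = 61.1333.
Difference = 60.2667 − 61.1333 = -0.8666 ≈ -0.9.

-0.9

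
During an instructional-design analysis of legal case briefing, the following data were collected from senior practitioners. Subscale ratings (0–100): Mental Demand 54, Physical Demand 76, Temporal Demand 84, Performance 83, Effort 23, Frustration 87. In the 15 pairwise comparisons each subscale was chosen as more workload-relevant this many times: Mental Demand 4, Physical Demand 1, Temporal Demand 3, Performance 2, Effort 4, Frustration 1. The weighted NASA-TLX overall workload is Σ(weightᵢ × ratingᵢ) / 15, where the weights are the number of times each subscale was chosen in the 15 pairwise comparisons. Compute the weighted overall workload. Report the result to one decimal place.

59.3

The tallies are the weights (they sum to 15).
Weighted sum = 4·54 + 1·76 + 3·84 + 2·83 + 4·23 + 1·87
            = 216 + 76 + 252 + 166 + 92 + 87 = 889.
Overall workload = 889 / 15 = 59.2667 ≈ 59.3.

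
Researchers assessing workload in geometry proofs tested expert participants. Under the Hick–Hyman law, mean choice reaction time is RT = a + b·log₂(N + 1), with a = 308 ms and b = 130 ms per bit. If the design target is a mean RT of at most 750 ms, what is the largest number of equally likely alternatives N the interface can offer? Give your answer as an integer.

9

Set 308 + 130·log₂(N + 1) ≤ 750.
log₂(N + 1) ≤ (750 − 308) / 130 = 3.4000.
N + 1 ≤ 2^3.4000 = 10.5561.
N ≤ 9.5561, so the largest integer N is 9.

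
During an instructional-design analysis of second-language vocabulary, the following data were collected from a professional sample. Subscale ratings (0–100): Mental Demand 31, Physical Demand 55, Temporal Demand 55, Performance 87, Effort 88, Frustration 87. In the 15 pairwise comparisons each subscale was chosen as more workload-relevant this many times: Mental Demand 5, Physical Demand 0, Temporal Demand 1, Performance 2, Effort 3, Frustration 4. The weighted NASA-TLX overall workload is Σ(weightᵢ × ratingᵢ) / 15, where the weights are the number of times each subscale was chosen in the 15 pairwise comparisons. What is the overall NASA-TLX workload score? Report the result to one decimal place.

The tallies are the weights (they sum to 15).
Weighted sum = 5·31 + 0·55 + 1·55 + 2·87 + 3·88 + 4·87
            = 155 + 0 + 55 + 174 + 264 + 348 = 996.
Overall workload = 996 / 15 = 66.4000 ≈ 66.4.

66.4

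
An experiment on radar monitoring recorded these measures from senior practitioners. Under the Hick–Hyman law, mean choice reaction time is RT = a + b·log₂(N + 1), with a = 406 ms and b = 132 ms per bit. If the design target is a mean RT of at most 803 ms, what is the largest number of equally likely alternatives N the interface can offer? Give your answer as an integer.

Set 406 + 132·log₂(N + 1) ≤ 803.
log₂(N + 1) ≤ (803 − 406) / 132 = 3.0076.
N + 1 ≤ 2^3.0076 = 8.0423.
N ≤ 7.0423, so the largest integer N is 7.

7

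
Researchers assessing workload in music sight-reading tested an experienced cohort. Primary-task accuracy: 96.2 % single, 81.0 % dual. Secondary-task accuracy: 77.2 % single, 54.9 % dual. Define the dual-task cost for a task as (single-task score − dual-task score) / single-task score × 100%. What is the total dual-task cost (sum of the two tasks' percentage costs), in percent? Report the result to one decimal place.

44.7

Primary cost = (96.2 − 81.0) / 96.2 × 100% = 15.8004%.
Secondary cost = (77.2 − 54.9) / 77.2 × 100% = 28.8860%.
Total = 15.8004% + 28.8860% = 44.6864% ≈ 44.7%.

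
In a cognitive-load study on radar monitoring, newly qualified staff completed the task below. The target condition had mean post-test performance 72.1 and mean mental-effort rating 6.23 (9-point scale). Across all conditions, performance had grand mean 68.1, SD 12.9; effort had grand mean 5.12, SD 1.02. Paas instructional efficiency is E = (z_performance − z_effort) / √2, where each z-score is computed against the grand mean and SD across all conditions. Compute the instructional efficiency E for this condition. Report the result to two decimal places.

z_performance = (72.1 − 68.1) / 12.9 = 4.0000 / 12.9 = 0.3101.
z_effort = (6.23 − 5.12) / 1.02 = 1.1100 / 1.02 = 1.0882.
z_P − z_E = 0.3101 − 1.0882 = -0.7781.
E = -0.7781 / √2 = -0.7781 / 1.41421 = -0.5502 ≈ -0.55.

-0.55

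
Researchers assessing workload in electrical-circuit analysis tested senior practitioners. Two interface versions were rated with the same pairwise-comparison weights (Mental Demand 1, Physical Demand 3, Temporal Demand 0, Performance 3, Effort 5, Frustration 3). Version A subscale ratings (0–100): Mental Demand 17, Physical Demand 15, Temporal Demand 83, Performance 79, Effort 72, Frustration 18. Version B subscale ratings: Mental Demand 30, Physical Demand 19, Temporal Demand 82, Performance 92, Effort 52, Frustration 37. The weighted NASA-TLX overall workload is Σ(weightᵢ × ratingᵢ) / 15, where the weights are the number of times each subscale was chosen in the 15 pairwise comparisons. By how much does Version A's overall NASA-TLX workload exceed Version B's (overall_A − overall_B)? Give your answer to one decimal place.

Version A weighted sum = 1·17 + 3·15 + 0·83 + 3·79 + 5·72 + 3·18 = 17 + 45 + 0 + 237 + 360 + 54 = 713; overall_A = 713/15 = 47.5333.
Version B weighted sum = 1·30 + 3·19 + 0·82 + 3·92 + 5·52 + 3·37 = 30 + 57 + 0 + 276 + 260 + 111 = 734; overall_B = 734/15 = 48.9333.
Difference = 47.5333 − 48.9333 = -1.4000 ≈ -1.4.

-1.4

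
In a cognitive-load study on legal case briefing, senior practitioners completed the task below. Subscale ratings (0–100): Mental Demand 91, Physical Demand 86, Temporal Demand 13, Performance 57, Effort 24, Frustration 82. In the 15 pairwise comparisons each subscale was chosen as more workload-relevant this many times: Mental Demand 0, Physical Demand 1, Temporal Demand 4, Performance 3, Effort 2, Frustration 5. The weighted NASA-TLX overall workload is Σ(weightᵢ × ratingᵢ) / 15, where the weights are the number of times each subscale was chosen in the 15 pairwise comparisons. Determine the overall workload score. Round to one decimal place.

The tallies are the weights (they sum to 15).
Weighted sum = 0·91 + 1·86 + 4·13 + 3·57 + 2·24 + 5·82
            = 0 + 86 + 52 + 171 + 48 + 410 = 767.
Overall workload = 767 / 15 = 51.1333 ≈ 51.1.

51.1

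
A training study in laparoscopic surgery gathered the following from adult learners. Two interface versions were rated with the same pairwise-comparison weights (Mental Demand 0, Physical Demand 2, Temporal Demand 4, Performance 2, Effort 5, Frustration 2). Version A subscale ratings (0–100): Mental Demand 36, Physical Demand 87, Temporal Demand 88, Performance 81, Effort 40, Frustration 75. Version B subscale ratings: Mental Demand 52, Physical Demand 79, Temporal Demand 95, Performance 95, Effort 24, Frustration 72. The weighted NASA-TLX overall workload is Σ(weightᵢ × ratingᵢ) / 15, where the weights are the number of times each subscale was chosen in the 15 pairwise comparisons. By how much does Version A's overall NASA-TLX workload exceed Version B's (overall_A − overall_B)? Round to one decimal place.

3.1

Version A weighted sum = 0·36 + 2·87 + 4·88 + 2·81 + 5·40 + 2·75 = 0 + 174 + 352 + 162 + 200 + 150 = 1038; overall_A = 1038/15 = 69.2000.
Version B weighted sum = 0·52 + 2·79 + 4·95 + 2·95 + 5·24 + 2·72 = 0 + 158 + 380 + 190 + 120 + 144 = 992; overall_B = 992/15 = 66.1333.
Difference = 69.2000 − 66.1333 = 3.0667 ≈ 3.1.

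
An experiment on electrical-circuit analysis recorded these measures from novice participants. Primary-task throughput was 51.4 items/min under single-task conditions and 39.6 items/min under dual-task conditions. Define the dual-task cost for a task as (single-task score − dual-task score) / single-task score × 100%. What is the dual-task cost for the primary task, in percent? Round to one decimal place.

Cost = (51.4 − 39.6) / 51.4 × 100%
     = 11.8000 / 51.4 × 100% = 22.9572%.
≈ 23.0%.

23.0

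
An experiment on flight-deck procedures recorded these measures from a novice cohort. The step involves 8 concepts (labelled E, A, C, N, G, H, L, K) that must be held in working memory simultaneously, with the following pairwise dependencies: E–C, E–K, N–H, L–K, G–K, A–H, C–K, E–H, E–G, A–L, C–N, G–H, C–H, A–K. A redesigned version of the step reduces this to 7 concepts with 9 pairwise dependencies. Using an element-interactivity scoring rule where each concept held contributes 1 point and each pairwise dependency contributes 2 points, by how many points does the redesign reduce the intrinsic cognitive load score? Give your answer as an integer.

Original: 8 × 1 + 14 × 2 = 8 + 28 = 36.
Redesigned: 7 × 1 + 9 × 2 = 7 + 18 = 25.
Reduction = 36 − 25 = 11.

11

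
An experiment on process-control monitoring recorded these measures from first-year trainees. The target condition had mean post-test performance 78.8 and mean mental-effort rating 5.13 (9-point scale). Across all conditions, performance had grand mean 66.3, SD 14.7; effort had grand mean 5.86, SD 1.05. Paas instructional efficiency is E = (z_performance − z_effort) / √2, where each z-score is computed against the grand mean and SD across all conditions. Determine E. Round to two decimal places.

z_performance = (78.8 − 66.3) / 14.7 = 12.5000 / 14.7 = 0.8503.
z_effort = (5.13 − 5.86) / 1.05 = -0.7300 / 1.05 = -0.6952.
z_P − z_E = 0.8503 − (-0.6952) = 1.5455.
E = 1.5455 / √2 = 1.5455 / 1.41421 = 1.0928 ≈ 1.09.

1.09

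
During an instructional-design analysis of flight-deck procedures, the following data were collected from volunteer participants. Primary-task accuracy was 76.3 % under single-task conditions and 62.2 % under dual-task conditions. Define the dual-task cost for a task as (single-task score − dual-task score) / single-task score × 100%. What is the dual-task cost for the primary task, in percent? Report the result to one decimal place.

Cost = (76.3 − 62.2) / 76.3 × 100%
     = 14.1000 / 76.3 × 100% = 18.4797%.
≈ 18.5%.

18.5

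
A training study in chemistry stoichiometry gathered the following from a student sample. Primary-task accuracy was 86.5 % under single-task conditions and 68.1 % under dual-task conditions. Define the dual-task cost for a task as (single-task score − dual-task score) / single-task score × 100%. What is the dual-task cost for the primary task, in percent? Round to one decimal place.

Cost = (86.5 − 68.1) / 86.5 × 100%
     = 18.4000 / 86.5 × 100% = 21.2717%.
≈ 21.3%.

21.3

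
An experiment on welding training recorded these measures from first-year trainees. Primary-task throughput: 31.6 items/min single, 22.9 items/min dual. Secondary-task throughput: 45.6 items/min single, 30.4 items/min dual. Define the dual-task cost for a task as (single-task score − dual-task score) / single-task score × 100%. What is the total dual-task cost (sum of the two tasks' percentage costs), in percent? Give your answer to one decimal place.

Primary cost = (31.6 − 22.9) / 31.6 × 100% = 27.5316%.
Secondary cost = (45.6 − 30.4) / 45.6 × 100% = 33.3333%.
Total = 27.5316% + 33.3333% = 60.8649% ≈ 60.9%.

60.9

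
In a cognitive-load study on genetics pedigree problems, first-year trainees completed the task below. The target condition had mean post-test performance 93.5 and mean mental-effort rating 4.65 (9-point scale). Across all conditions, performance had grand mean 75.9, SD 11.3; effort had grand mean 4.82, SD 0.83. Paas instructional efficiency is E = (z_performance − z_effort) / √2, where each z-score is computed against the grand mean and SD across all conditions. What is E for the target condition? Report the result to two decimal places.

z_performance = (93.5 − 75.9) / 11.3 = 17.6000 / 11.3 = 1.5575.
z_effort = (4.65 − 4.82) / 0.83 = -0.1700 / 0.83 = -0.2048.
z_P − z_E = 1.5575 − (-0.2048) = 1.7623.
E = 1.7623 / √2 = 1.7623 / 1.41421 = 1.2461 ≈ 1.25.

1.25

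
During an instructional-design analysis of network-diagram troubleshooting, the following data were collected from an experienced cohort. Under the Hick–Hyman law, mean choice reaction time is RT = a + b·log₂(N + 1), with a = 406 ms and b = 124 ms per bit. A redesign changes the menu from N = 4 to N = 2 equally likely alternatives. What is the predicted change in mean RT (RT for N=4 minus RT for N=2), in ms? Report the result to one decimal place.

91.4

RT(4) = 406 + 124·log₂(5) = 406 + 124·2.3219 = 693.9156 ms.
RT(2) = 406 + 124·log₂(3) = 406 + 124·1.5850 = 602.5400 ms.
Difference = 693.9156 − 602.5400 = 91.3756 ≈ 91.4 ms.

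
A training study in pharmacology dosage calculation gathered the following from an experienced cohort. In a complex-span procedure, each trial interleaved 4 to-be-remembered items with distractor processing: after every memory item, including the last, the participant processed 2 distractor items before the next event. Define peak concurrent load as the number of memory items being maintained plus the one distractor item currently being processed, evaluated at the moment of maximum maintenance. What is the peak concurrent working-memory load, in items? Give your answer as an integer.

Maintenance is greatest during the distractor(s) after memory item 4: all 4 memory items are being held.
One distractor item is concurrently being processed.
Peak concurrent load = 4 + 1 = 5 items.

5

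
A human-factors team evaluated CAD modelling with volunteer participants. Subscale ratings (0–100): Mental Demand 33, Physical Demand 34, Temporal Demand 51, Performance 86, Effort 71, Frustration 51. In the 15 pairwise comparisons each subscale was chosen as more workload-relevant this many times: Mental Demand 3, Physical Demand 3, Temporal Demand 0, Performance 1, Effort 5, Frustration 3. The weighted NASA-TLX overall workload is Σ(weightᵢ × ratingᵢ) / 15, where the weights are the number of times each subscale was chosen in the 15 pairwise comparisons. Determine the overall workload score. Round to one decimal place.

53.0

The tallies are the weights (they sum to 15).
Weighted sum = 3·33 + 3·34 + 0·51 + 1·86 + 5·71 + 3·51
            = 99 + 102 + 0 + 86 + 355 + 153 = 795.
Overall workload = 795 / 15 = 53.0000 ≈ 53.0.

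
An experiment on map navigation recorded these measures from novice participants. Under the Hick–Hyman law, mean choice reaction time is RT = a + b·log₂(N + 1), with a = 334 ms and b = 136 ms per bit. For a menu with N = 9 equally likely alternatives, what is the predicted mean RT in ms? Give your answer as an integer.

786

log₂(9 + 1) = log₂(10) = 3.3219.
RT = 334 + 136 × 3.3219 = 334 + 451.7784 = 785.7784 ms.
≈ 786 ms.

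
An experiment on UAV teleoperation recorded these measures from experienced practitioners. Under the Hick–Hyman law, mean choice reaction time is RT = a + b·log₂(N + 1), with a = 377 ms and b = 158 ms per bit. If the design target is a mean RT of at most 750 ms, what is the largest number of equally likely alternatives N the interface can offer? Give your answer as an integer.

4

Set 377 + 158·log₂(N + 1) ≤ 750.
log₂(N + 1) ≤ (750 − 377) / 158 = 2.3608.
N + 1 ≤ 2^2.3608 = 5.1366.
N ≤ 4.1366, so the largest integer N is 4.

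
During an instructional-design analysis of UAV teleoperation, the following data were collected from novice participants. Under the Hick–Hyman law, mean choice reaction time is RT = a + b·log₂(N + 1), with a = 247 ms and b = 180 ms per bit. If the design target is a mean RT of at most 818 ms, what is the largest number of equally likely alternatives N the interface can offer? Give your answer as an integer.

8

Set 247 + 180·log₂(N + 1) ≤ 818.
log₂(N + 1) ≤ (818 − 247) / 180 = 3.1722.
N + 1 ≤ 2^3.1722 = 9.0142.
N ≤ 8.0142, so the largest integer N is 8.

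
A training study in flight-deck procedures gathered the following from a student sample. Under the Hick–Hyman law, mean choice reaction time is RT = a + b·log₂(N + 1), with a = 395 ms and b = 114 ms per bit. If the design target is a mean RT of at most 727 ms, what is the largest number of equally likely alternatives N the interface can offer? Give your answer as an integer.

6

Set 395 + 114·log₂(N + 1) ≤ 727.
log₂(N + 1) ≤ (727 − 395) / 114 = 2.9123.
N + 1 ≤ 2^2.9123 = 7.5282.
N ≤ 6.5282, so the largest integer N is 6.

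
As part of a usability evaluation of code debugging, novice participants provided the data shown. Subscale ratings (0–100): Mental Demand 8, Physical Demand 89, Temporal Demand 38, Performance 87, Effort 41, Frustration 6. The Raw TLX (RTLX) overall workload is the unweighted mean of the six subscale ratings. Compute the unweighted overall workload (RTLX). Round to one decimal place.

44.8

Sum of ratings = 8 + 89 + 38 + 87 + 41 + 6 = 269.
RTLX = 269 / 6 = 44.8333 ≈ 44.8.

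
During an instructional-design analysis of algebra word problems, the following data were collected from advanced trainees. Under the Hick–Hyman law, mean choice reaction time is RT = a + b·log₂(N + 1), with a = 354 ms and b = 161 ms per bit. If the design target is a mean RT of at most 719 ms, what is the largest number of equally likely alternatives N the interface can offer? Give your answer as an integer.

Set 354 + 161·log₂(N + 1) ≤ 719.
log₂(N + 1) ≤ (719 − 354) / 161 = 2.2671.
N + 1 ≤ 2^2.2671 = 4.8135.
N ≤ 3.8135, so the largest integer N is 3.

3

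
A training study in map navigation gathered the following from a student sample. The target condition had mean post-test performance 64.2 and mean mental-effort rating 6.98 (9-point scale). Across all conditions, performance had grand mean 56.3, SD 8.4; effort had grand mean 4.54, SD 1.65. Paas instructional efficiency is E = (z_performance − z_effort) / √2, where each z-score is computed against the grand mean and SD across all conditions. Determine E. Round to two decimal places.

z_performance = (64.2 − 56.3) / 8.4 = 7.9000 / 8.4 = 0.9405.
z_effort = (6.98 − 4.54) / 1.65 = 2.4400 / 1.65 = 1.4788.
z_P − z_E = 0.9405 − 1.4788 = -0.5383.
E = -0.5383 / √2 = -0.5383 / 1.41421 = -0.3806 ≈ -0.38.

-0.38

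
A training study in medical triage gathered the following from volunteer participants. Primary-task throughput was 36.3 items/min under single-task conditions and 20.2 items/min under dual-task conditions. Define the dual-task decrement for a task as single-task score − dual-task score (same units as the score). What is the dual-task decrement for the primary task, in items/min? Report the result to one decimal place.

Decrement = 36.3 − 20.2 = 16.1000 items/min ≈ 16.1 items/min.

16.1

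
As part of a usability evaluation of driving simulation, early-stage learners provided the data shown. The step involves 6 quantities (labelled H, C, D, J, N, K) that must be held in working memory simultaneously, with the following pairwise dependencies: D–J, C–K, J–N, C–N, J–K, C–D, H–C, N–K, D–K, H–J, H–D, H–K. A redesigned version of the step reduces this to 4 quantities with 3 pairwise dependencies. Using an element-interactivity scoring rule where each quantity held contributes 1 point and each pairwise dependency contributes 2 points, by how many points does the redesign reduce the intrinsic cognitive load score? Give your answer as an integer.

Original: 6 × 1 + 12 × 2 = 6 + 24 = 30.
Redesigned: 4 × 1 + 3 × 2 = 4 + 6 = 10.
Reduction = 30 − 10 = 20.

20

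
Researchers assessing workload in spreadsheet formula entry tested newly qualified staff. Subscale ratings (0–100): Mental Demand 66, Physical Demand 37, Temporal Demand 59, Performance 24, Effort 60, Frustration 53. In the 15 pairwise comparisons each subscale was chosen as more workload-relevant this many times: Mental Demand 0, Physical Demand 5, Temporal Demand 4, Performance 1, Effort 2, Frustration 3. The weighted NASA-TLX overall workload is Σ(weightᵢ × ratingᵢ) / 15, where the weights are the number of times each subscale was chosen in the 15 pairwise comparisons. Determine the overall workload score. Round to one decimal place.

48.3

The tallies are the weights (they sum to 15).
Weighted sum = 0·66 + 5·37 + 4·59 + 1·24 + 2·60 + 3·53
            = 0 + 185 + 236 + 24 + 120 + 159 = 724.
Overall workload = 724 / 15 = 48.2667 ≈ 48.3.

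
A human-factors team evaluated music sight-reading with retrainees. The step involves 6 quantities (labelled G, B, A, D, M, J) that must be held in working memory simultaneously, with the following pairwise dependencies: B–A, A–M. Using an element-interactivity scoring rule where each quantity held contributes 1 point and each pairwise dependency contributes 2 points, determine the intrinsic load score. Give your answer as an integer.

Count of quantities held simultaneously: 6.
Count of pairwise dependencies listed: 2.
Element contribution: 6 × 1 = 6.
Interaction contribution: 2 × 2 = 4.
Intrinsic load = 6 + 4 = 10.

10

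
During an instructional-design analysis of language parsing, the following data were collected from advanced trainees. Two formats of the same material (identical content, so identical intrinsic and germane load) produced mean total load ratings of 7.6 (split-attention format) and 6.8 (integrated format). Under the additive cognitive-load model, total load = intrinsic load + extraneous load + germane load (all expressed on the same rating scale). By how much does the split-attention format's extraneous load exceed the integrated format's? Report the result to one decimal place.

Intrinsic and germane load are equal across formats, so the difference in total load equals the difference in extraneous load.
Extraneous-load difference = 7.6 − 6.8 = 0.8.

0.8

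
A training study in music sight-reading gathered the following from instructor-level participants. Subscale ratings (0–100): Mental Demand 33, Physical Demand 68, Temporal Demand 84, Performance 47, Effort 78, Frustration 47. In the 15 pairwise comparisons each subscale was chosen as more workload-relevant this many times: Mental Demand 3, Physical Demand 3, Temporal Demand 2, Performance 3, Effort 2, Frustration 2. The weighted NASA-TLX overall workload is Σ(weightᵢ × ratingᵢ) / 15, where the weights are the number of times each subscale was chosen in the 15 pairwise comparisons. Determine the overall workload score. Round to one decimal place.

The tallies are the weights (they sum to 15).
Weighted sum = 3·33 + 3·68 + 2·84 + 3·47 + 2·78 + 2·47
            = 99 + 204 + 168 + 141 + 156 + 94 = 862.
Overall workload = 862 / 15 = 57.4667 ≈ 57.5.

57.5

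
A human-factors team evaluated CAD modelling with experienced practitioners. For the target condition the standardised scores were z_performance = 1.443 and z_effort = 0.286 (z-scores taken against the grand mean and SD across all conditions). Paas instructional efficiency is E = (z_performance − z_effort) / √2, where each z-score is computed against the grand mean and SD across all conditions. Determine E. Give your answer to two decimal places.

z_P − z_E = 1.443 − 0.286 = 1.1570.
E = 1.1570 / √2 = 1.1570 / 1.41421 = 0.8181 ≈ 0.82.

0.82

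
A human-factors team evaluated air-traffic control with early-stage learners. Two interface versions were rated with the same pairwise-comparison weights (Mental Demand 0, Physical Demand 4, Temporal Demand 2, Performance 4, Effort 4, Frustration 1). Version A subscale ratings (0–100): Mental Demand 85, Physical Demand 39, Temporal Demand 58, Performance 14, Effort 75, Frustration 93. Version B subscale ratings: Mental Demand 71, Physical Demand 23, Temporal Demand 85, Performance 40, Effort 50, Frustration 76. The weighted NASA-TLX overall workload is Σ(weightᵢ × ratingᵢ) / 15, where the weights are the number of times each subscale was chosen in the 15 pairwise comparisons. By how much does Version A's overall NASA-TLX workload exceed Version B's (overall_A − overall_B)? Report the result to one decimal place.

Version A weighted sum = 0·85 + 4·39 + 2·58 + 4·14 + 4·75 + 1·93 = 0 + 156 + 116 + 56 + 300 + 93 = 721; overall_A = 721/15 = 48.0667.
Version B weighted sum = 0·71 + 4·23 + 2·85 + 4·40 + 4·50 + 1·76 = 0 + 92 + 170 + 160 + 200 + 76 = 698; overall_B = 698/15 = 46.5333.
Difference = 48.0667 − 46.5333 = 1.5334 ≈ 1.5.

1.5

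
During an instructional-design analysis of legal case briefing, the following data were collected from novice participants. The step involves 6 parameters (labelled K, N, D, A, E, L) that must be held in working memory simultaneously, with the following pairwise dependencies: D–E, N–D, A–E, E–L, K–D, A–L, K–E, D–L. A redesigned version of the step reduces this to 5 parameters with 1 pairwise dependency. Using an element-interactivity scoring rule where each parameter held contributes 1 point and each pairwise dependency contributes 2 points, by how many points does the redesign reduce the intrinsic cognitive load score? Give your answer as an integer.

Original: 6 × 1 + 8 × 2 = 6 + 16 = 22.
Redesigned: 5 × 1 + 1 × 2 = 5 + 2 = 7.
Reduction = 22 − 7 = 15.

15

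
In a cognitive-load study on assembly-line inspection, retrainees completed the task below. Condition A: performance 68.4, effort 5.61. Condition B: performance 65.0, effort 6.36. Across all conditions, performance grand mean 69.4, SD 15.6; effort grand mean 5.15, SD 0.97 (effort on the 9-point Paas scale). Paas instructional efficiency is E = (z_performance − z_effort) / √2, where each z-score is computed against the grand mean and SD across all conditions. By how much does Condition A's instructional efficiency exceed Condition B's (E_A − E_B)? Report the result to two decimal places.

0.70

Condition A: z_P = (68.4 − 69.4)/15.6 = -0.0641; z_E = (5.61 − 5.15)/0.97 = 0.4742; E_A = (-0.0641 − 0.4742)/√2 = -0.3806.
Condition B: z_P = (65.0 − 69.4)/15.6 = -0.2821; z_E = (6.36 − 5.15)/0.97 = 1.2474; E_B = (-0.2821 − 1.2474)/√2 = -1.0815.
E_A − E_B = -0.3806 − (-1.0815) = 0.7009 ≈ 0.70.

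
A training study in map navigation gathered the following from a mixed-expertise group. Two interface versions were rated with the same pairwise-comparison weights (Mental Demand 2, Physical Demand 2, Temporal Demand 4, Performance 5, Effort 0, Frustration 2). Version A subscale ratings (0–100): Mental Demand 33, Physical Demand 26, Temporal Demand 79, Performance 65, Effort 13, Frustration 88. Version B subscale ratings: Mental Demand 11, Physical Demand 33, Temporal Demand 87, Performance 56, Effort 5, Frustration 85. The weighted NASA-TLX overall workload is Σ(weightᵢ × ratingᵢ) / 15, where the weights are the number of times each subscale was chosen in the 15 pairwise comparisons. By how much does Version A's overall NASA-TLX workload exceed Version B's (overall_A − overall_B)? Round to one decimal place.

3.3

Version A weighted sum = 2·33 + 2·26 + 4·79 + 5·65 + 0·13 + 2·88 = 66 + 52 + 316 + 325 + 0 + 176 = 935; overall_A = 935/15 = 62.3333.
Version B weighted sum = 2·11 + 2·33 + 4·87 + 5·56 + 0·5 + 2·85 = 22 + 66 + 348 + 280 + 0 + 170 = 886; overall_B = 886/15 = 59.0667.
Difference = 62.3333 − 59.0667 = 3.2666 ≈ 3.3.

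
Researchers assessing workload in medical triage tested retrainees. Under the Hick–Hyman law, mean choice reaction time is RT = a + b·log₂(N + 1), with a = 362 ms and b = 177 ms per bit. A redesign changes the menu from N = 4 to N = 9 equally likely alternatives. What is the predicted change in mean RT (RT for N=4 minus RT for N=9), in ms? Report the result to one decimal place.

-177.0

RT(4) = 362 + 177·log₂(5) = 362 + 177·2.3219 = 772.9763 ms.
RT(9) = 362 + 177·log₂(10) = 362 + 177·3.3219 = 949.9763 ms.
Difference = 772.9763 − 949.9763 = -177.0000 ≈ -177.0 ms.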